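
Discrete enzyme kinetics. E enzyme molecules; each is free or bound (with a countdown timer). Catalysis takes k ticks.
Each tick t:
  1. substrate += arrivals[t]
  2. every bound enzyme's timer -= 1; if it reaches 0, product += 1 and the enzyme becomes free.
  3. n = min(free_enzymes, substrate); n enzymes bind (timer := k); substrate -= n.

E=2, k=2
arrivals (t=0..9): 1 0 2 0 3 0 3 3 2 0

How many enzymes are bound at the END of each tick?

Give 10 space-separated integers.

t=0: arr=1 -> substrate=0 bound=1 product=0
t=1: arr=0 -> substrate=0 bound=1 product=0
t=2: arr=2 -> substrate=0 bound=2 product=1
t=3: arr=0 -> substrate=0 bound=2 product=1
t=4: arr=3 -> substrate=1 bound=2 product=3
t=5: arr=0 -> substrate=1 bound=2 product=3
t=6: arr=3 -> substrate=2 bound=2 product=5
t=7: arr=3 -> substrate=5 bound=2 product=5
t=8: arr=2 -> substrate=5 bound=2 product=7
t=9: arr=0 -> substrate=5 bound=2 product=7

Answer: 1 1 2 2 2 2 2 2 2 2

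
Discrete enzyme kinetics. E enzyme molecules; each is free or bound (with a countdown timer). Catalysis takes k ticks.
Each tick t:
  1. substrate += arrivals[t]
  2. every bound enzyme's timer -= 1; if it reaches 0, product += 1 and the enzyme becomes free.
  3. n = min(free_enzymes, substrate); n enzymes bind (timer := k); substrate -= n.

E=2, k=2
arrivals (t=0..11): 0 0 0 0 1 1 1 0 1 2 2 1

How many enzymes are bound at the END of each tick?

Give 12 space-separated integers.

Answer: 0 0 0 0 1 2 2 1 1 2 2 2

Derivation:
t=0: arr=0 -> substrate=0 bound=0 product=0
t=1: arr=0 -> substrate=0 bound=0 product=0
t=2: arr=0 -> substrate=0 bound=0 product=0
t=3: arr=0 -> substrate=0 bound=0 product=0
t=4: arr=1 -> substrate=0 bound=1 product=0
t=5: arr=1 -> substrate=0 bound=2 product=0
t=6: arr=1 -> substrate=0 bound=2 product=1
t=7: arr=0 -> substrate=0 bound=1 product=2
t=8: arr=1 -> substrate=0 bound=1 product=3
t=9: arr=2 -> substrate=1 bound=2 product=3
t=10: arr=2 -> substrate=2 bound=2 product=4
t=11: arr=1 -> substrate=2 bound=2 product=5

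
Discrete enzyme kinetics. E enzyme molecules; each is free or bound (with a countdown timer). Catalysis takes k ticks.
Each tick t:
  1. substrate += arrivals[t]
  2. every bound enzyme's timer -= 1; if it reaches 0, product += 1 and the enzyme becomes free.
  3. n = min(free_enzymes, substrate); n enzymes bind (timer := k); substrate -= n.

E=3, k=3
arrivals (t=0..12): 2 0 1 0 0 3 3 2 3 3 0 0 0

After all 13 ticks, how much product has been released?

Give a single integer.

Answer: 9

Derivation:
t=0: arr=2 -> substrate=0 bound=2 product=0
t=1: arr=0 -> substrate=0 bound=2 product=0
t=2: arr=1 -> substrate=0 bound=3 product=0
t=3: arr=0 -> substrate=0 bound=1 product=2
t=4: arr=0 -> substrate=0 bound=1 product=2
t=5: arr=3 -> substrate=0 bound=3 product=3
t=6: arr=3 -> substrate=3 bound=3 product=3
t=7: arr=2 -> substrate=5 bound=3 product=3
t=8: arr=3 -> substrate=5 bound=3 product=6
t=9: arr=3 -> substrate=8 bound=3 product=6
t=10: arr=0 -> substrate=8 bound=3 product=6
t=11: arr=0 -> substrate=5 bound=3 product=9
t=12: arr=0 -> substrate=5 bound=3 product=9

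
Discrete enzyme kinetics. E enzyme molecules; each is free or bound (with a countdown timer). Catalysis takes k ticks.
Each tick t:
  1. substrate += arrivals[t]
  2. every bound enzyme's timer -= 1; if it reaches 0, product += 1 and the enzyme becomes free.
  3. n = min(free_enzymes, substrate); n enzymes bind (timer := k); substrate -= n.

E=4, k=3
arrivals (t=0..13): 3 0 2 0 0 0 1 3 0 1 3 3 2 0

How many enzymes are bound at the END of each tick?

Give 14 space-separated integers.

Answer: 3 3 4 2 2 1 1 4 4 4 4 4 4 4

Derivation:
t=0: arr=3 -> substrate=0 bound=3 product=0
t=1: arr=0 -> substrate=0 bound=3 product=0
t=2: arr=2 -> substrate=1 bound=4 product=0
t=3: arr=0 -> substrate=0 bound=2 product=3
t=4: arr=0 -> substrate=0 bound=2 product=3
t=5: arr=0 -> substrate=0 bound=1 product=4
t=6: arr=1 -> substrate=0 bound=1 product=5
t=7: arr=3 -> substrate=0 bound=4 product=5
t=8: arr=0 -> substrate=0 bound=4 product=5
t=9: arr=1 -> substrate=0 bound=4 product=6
t=10: arr=3 -> substrate=0 bound=4 product=9
t=11: arr=3 -> substrate=3 bound=4 product=9
t=12: arr=2 -> substrate=4 bound=4 product=10
t=13: arr=0 -> substrate=1 bound=4 product=13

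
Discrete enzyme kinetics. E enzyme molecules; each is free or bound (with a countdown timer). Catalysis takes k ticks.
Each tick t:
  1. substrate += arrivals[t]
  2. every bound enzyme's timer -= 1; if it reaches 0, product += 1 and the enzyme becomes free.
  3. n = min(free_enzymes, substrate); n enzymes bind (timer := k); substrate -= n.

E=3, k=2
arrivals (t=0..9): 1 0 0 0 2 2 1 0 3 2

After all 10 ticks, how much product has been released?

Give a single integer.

t=0: arr=1 -> substrate=0 bound=1 product=0
t=1: arr=0 -> substrate=0 bound=1 product=0
t=2: arr=0 -> substrate=0 bound=0 product=1
t=3: arr=0 -> substrate=0 bound=0 product=1
t=4: arr=2 -> substrate=0 bound=2 product=1
t=5: arr=2 -> substrate=1 bound=3 product=1
t=6: arr=1 -> substrate=0 bound=3 product=3
t=7: arr=0 -> substrate=0 bound=2 product=4
t=8: arr=3 -> substrate=0 bound=3 product=6
t=9: arr=2 -> substrate=2 bound=3 product=6

Answer: 6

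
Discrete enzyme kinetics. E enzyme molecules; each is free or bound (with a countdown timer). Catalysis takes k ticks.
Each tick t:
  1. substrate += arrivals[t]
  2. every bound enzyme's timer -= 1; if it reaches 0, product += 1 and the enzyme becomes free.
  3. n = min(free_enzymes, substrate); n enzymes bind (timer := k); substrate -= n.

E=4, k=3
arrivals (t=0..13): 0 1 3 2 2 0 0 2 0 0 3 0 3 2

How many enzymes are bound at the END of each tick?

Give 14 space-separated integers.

Answer: 0 1 4 4 4 4 4 4 2 2 4 3 4 4

Derivation:
t=0: arr=0 -> substrate=0 bound=0 product=0
t=1: arr=1 -> substrate=0 bound=1 product=0
t=2: arr=3 -> substrate=0 bound=4 product=0
t=3: arr=2 -> substrate=2 bound=4 product=0
t=4: arr=2 -> substrate=3 bound=4 product=1
t=5: arr=0 -> substrate=0 bound=4 product=4
t=6: arr=0 -> substrate=0 bound=4 product=4
t=7: arr=2 -> substrate=1 bound=4 product=5
t=8: arr=0 -> substrate=0 bound=2 product=8
t=9: arr=0 -> substrate=0 bound=2 product=8
t=10: arr=3 -> substrate=0 bound=4 product=9
t=11: arr=0 -> substrate=0 bound=3 product=10
t=12: arr=3 -> substrate=2 bound=4 product=10
t=13: arr=2 -> substrate=1 bound=4 product=13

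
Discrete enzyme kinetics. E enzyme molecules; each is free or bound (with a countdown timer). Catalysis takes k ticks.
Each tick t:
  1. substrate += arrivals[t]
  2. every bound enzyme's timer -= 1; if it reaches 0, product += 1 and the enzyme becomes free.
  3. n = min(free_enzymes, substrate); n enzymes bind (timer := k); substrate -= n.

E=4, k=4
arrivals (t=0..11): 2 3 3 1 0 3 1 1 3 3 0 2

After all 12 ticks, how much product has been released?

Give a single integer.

t=0: arr=2 -> substrate=0 bound=2 product=0
t=1: arr=3 -> substrate=1 bound=4 product=0
t=2: arr=3 -> substrate=4 bound=4 product=0
t=3: arr=1 -> substrate=5 bound=4 product=0
t=4: arr=0 -> substrate=3 bound=4 product=2
t=5: arr=3 -> substrate=4 bound=4 product=4
t=6: arr=1 -> substrate=5 bound=4 product=4
t=7: arr=1 -> substrate=6 bound=4 product=4
t=8: arr=3 -> substrate=7 bound=4 product=6
t=9: arr=3 -> substrate=8 bound=4 product=8
t=10: arr=0 -> substrate=8 bound=4 product=8
t=11: arr=2 -> substrate=10 bound=4 product=8

Answer: 8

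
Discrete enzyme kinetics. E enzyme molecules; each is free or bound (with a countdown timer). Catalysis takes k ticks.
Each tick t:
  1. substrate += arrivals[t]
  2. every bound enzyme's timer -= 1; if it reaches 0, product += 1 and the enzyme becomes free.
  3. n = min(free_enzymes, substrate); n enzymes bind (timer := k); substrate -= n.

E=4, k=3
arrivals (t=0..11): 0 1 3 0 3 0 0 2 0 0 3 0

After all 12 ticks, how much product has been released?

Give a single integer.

Answer: 9

Derivation:
t=0: arr=0 -> substrate=0 bound=0 product=0
t=1: arr=1 -> substrate=0 bound=1 product=0
t=2: arr=3 -> substrate=0 bound=4 product=0
t=3: arr=0 -> substrate=0 bound=4 product=0
t=4: arr=3 -> substrate=2 bound=4 product=1
t=5: arr=0 -> substrate=0 bound=3 product=4
t=6: arr=0 -> substrate=0 bound=3 product=4
t=7: arr=2 -> substrate=0 bound=4 product=5
t=8: arr=0 -> substrate=0 bound=2 product=7
t=9: arr=0 -> substrate=0 bound=2 product=7
t=10: arr=3 -> substrate=0 bound=3 product=9
t=11: arr=0 -> substrate=0 bound=3 product=9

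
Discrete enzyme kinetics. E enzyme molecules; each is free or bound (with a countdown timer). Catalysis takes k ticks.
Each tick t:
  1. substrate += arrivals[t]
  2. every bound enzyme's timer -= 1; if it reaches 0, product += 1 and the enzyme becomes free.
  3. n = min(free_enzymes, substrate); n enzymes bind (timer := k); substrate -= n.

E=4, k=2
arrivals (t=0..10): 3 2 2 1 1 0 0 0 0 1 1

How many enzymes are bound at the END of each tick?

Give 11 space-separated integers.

t=0: arr=3 -> substrate=0 bound=3 product=0
t=1: arr=2 -> substrate=1 bound=4 product=0
t=2: arr=2 -> substrate=0 bound=4 product=3
t=3: arr=1 -> substrate=0 bound=4 product=4
t=4: arr=1 -> substrate=0 bound=2 product=7
t=5: arr=0 -> substrate=0 bound=1 product=8
t=6: arr=0 -> substrate=0 bound=0 product=9
t=7: arr=0 -> substrate=0 bound=0 product=9
t=8: arr=0 -> substrate=0 bound=0 product=9
t=9: arr=1 -> substrate=0 bound=1 product=9
t=10: arr=1 -> substrate=0 bound=2 product=9

Answer: 3 4 4 4 2 1 0 0 0 1 2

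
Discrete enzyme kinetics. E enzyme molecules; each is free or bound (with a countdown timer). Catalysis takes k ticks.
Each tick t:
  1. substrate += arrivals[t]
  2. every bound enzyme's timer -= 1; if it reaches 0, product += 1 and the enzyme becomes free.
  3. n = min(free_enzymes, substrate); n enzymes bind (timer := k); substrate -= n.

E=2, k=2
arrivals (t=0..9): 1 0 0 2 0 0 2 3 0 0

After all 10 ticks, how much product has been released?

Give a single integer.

t=0: arr=1 -> substrate=0 bound=1 product=0
t=1: arr=0 -> substrate=0 bound=1 product=0
t=2: arr=0 -> substrate=0 bound=0 product=1
t=3: arr=2 -> substrate=0 bound=2 product=1
t=4: arr=0 -> substrate=0 bound=2 product=1
t=5: arr=0 -> substrate=0 bound=0 product=3
t=6: arr=2 -> substrate=0 bound=2 product=3
t=7: arr=3 -> substrate=3 bound=2 product=3
t=8: arr=0 -> substrate=1 bound=2 product=5
t=9: arr=0 -> substrate=1 bound=2 product=5

Answer: 5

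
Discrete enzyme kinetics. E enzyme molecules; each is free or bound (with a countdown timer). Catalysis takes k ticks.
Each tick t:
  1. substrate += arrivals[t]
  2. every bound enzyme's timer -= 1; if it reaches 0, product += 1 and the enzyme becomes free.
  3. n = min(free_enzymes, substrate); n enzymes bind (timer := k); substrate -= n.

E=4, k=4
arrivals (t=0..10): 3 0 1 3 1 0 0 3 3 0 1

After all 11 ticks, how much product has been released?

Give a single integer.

t=0: arr=3 -> substrate=0 bound=3 product=0
t=1: arr=0 -> substrate=0 bound=3 product=0
t=2: arr=1 -> substrate=0 bound=4 product=0
t=3: arr=3 -> substrate=3 bound=4 product=0
t=4: arr=1 -> substrate=1 bound=4 product=3
t=5: arr=0 -> substrate=1 bound=4 product=3
t=6: arr=0 -> substrate=0 bound=4 product=4
t=7: arr=3 -> substrate=3 bound=4 product=4
t=8: arr=3 -> substrate=3 bound=4 product=7
t=9: arr=0 -> substrate=3 bound=4 product=7
t=10: arr=1 -> substrate=3 bound=4 product=8

Answer: 8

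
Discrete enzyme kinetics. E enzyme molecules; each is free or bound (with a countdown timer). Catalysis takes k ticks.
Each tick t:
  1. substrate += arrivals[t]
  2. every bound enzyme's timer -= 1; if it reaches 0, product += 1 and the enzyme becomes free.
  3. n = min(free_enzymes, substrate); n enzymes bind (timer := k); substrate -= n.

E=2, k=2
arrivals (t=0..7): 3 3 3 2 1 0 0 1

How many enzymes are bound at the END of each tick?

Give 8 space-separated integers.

t=0: arr=3 -> substrate=1 bound=2 product=0
t=1: arr=3 -> substrate=4 bound=2 product=0
t=2: arr=3 -> substrate=5 bound=2 product=2
t=3: arr=2 -> substrate=7 bound=2 product=2
t=4: arr=1 -> substrate=6 bound=2 product=4
t=5: arr=0 -> substrate=6 bound=2 product=4
t=6: arr=0 -> substrate=4 bound=2 product=6
t=7: arr=1 -> substrate=5 bound=2 product=6

Answer: 2 2 2 2 2 2 2 2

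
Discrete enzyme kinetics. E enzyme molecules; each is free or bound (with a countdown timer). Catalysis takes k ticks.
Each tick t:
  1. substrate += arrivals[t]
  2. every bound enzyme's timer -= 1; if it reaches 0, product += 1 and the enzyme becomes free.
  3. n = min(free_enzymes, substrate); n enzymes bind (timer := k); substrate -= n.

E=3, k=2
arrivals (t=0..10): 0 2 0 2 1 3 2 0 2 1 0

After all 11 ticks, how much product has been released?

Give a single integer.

Answer: 11

Derivation:
t=0: arr=0 -> substrate=0 bound=0 product=0
t=1: arr=2 -> substrate=0 bound=2 product=0
t=2: arr=0 -> substrate=0 bound=2 product=0
t=3: arr=2 -> substrate=0 bound=2 product=2
t=4: arr=1 -> substrate=0 bound=3 product=2
t=5: arr=3 -> substrate=1 bound=3 product=4
t=6: arr=2 -> substrate=2 bound=3 product=5
t=7: arr=0 -> substrate=0 bound=3 product=7
t=8: arr=2 -> substrate=1 bound=3 product=8
t=9: arr=1 -> substrate=0 bound=3 product=10
t=10: arr=0 -> substrate=0 bound=2 product=11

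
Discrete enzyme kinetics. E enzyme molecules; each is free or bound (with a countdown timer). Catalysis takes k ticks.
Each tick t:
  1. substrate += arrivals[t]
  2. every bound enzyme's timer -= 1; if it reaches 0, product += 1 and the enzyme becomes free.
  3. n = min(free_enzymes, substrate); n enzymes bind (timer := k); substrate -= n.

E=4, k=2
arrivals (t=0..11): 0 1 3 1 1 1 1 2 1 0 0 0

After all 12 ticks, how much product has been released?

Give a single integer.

t=0: arr=0 -> substrate=0 bound=0 product=0
t=1: arr=1 -> substrate=0 bound=1 product=0
t=2: arr=3 -> substrate=0 bound=4 product=0
t=3: arr=1 -> substrate=0 bound=4 product=1
t=4: arr=1 -> substrate=0 bound=2 product=4
t=5: arr=1 -> substrate=0 bound=2 product=5
t=6: arr=1 -> substrate=0 bound=2 product=6
t=7: arr=2 -> substrate=0 bound=3 product=7
t=8: arr=1 -> substrate=0 bound=3 product=8
t=9: arr=0 -> substrate=0 bound=1 product=10
t=10: arr=0 -> substrate=0 bound=0 product=11
t=11: arr=0 -> substrate=0 bound=0 product=11

Answer: 11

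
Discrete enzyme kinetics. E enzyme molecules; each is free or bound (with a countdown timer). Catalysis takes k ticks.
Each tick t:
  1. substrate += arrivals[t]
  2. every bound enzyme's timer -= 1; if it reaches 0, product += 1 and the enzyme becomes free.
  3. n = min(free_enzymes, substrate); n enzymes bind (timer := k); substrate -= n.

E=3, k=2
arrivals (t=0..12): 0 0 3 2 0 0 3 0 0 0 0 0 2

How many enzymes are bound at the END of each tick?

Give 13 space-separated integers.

Answer: 0 0 3 3 2 2 3 3 0 0 0 0 2

Derivation:
t=0: arr=0 -> substrate=0 bound=0 product=0
t=1: arr=0 -> substrate=0 bound=0 product=0
t=2: arr=3 -> substrate=0 bound=3 product=0
t=3: arr=2 -> substrate=2 bound=3 product=0
t=4: arr=0 -> substrate=0 bound=2 product=3
t=5: arr=0 -> substrate=0 bound=2 product=3
t=6: arr=3 -> substrate=0 bound=3 product=5
t=7: arr=0 -> substrate=0 bound=3 product=5
t=8: arr=0 -> substrate=0 bound=0 product=8
t=9: arr=0 -> substrate=0 bound=0 product=8
t=10: arr=0 -> substrate=0 bound=0 product=8
t=11: arr=0 -> substrate=0 bound=0 product=8
t=12: arr=2 -> substrate=0 bound=2 product=8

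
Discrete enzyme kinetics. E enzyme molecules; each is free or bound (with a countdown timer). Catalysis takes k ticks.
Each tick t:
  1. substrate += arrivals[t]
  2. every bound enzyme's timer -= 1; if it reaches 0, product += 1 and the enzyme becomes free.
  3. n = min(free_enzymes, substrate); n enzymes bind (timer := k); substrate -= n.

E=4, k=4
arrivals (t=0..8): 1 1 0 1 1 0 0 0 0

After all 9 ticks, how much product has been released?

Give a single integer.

t=0: arr=1 -> substrate=0 bound=1 product=0
t=1: arr=1 -> substrate=0 bound=2 product=0
t=2: arr=0 -> substrate=0 bound=2 product=0
t=3: arr=1 -> substrate=0 bound=3 product=0
t=4: arr=1 -> substrate=0 bound=3 product=1
t=5: arr=0 -> substrate=0 bound=2 product=2
t=6: arr=0 -> substrate=0 bound=2 product=2
t=7: arr=0 -> substrate=0 bound=1 product=3
t=8: arr=0 -> substrate=0 bound=0 product=4

Answer: 4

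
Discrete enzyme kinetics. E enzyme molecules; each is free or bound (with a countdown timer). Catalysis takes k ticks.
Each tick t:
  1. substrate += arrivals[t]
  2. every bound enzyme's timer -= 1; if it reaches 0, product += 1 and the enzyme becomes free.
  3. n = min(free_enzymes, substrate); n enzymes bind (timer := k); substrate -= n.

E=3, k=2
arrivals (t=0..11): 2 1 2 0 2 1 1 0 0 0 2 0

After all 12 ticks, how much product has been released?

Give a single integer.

t=0: arr=2 -> substrate=0 bound=2 product=0
t=1: arr=1 -> substrate=0 bound=3 product=0
t=2: arr=2 -> substrate=0 bound=3 product=2
t=3: arr=0 -> substrate=0 bound=2 product=3
t=4: arr=2 -> substrate=0 bound=2 product=5
t=5: arr=1 -> substrate=0 bound=3 product=5
t=6: arr=1 -> substrate=0 bound=2 product=7
t=7: arr=0 -> substrate=0 bound=1 product=8
t=8: arr=0 -> substrate=0 bound=0 product=9
t=9: arr=0 -> substrate=0 bound=0 product=9
t=10: arr=2 -> substrate=0 bound=2 product=9
t=11: arr=0 -> substrate=0 bound=2 product=9

Answer: 9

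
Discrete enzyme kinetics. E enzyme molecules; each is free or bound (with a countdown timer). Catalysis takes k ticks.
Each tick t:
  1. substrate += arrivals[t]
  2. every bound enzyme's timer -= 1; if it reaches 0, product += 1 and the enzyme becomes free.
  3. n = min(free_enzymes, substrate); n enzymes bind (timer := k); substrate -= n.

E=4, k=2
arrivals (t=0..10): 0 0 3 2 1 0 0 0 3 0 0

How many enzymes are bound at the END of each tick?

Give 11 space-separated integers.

Answer: 0 0 3 4 3 2 0 0 3 3 0

Derivation:
t=0: arr=0 -> substrate=0 bound=0 product=0
t=1: arr=0 -> substrate=0 bound=0 product=0
t=2: arr=3 -> substrate=0 bound=3 product=0
t=3: arr=2 -> substrate=1 bound=4 product=0
t=4: arr=1 -> substrate=0 bound=3 product=3
t=5: arr=0 -> substrate=0 bound=2 product=4
t=6: arr=0 -> substrate=0 bound=0 product=6
t=7: arr=0 -> substrate=0 bound=0 product=6
t=8: arr=3 -> substrate=0 bound=3 product=6
t=9: arr=0 -> substrate=0 bound=3 product=6
t=10: arr=0 -> substrate=0 bound=0 product=9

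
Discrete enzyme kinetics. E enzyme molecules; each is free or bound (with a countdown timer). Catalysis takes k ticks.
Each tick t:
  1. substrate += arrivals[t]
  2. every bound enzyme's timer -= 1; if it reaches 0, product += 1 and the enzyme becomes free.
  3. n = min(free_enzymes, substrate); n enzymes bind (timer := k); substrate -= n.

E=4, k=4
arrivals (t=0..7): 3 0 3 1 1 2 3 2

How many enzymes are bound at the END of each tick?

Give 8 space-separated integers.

t=0: arr=3 -> substrate=0 bound=3 product=0
t=1: arr=0 -> substrate=0 bound=3 product=0
t=2: arr=3 -> substrate=2 bound=4 product=0
t=3: arr=1 -> substrate=3 bound=4 product=0
t=4: arr=1 -> substrate=1 bound=4 product=3
t=5: arr=2 -> substrate=3 bound=4 product=3
t=6: arr=3 -> substrate=5 bound=4 product=4
t=7: arr=2 -> substrate=7 bound=4 product=4

Answer: 3 3 4 4 4 4 4 4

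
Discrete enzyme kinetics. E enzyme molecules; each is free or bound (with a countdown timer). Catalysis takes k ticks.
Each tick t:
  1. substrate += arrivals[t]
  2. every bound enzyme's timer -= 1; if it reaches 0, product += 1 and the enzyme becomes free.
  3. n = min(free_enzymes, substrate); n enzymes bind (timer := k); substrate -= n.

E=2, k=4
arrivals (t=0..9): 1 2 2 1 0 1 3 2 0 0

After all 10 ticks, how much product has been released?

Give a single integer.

Answer: 4

Derivation:
t=0: arr=1 -> substrate=0 bound=1 product=0
t=1: arr=2 -> substrate=1 bound=2 product=0
t=2: arr=2 -> substrate=3 bound=2 product=0
t=3: arr=1 -> substrate=4 bound=2 product=0
t=4: arr=0 -> substrate=3 bound=2 product=1
t=5: arr=1 -> substrate=3 bound=2 product=2
t=6: arr=3 -> substrate=6 bound=2 product=2
t=7: arr=2 -> substrate=8 bound=2 product=2
t=8: arr=0 -> substrate=7 bound=2 product=3
t=9: arr=0 -> substrate=6 bound=2 product=4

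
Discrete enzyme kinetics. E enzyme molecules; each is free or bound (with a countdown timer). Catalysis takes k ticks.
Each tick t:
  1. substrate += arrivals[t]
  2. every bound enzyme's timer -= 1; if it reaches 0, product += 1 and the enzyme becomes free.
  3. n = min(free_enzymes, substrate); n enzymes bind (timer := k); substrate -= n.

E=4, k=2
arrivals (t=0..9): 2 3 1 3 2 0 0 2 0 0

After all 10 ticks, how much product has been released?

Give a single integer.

t=0: arr=2 -> substrate=0 bound=2 product=0
t=1: arr=3 -> substrate=1 bound=4 product=0
t=2: arr=1 -> substrate=0 bound=4 product=2
t=3: arr=3 -> substrate=1 bound=4 product=4
t=4: arr=2 -> substrate=1 bound=4 product=6
t=5: arr=0 -> substrate=0 bound=3 product=8
t=6: arr=0 -> substrate=0 bound=1 product=10
t=7: arr=2 -> substrate=0 bound=2 product=11
t=8: arr=0 -> substrate=0 bound=2 product=11
t=9: arr=0 -> substrate=0 bound=0 product=13

Answer: 13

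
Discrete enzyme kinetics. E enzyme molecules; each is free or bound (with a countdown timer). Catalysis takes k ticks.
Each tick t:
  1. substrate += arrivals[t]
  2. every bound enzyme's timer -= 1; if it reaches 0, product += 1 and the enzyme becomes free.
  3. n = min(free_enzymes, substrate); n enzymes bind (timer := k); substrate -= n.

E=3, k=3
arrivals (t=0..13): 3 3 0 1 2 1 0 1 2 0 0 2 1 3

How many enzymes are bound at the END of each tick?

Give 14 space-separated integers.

Answer: 3 3 3 3 3 3 3 3 3 3 3 3 3 3

Derivation:
t=0: arr=3 -> substrate=0 bound=3 product=0
t=1: arr=3 -> substrate=3 bound=3 product=0
t=2: arr=0 -> substrate=3 bound=3 product=0
t=3: arr=1 -> substrate=1 bound=3 product=3
t=4: arr=2 -> substrate=3 bound=3 product=3
t=5: arr=1 -> substrate=4 bound=3 product=3
t=6: arr=0 -> substrate=1 bound=3 product=6
t=7: arr=1 -> substrate=2 bound=3 product=6
t=8: arr=2 -> substrate=4 bound=3 product=6
t=9: arr=0 -> substrate=1 bound=3 product=9
t=10: arr=0 -> substrate=1 bound=3 product=9
t=11: arr=2 -> substrate=3 bound=3 product=9
t=12: arr=1 -> substrate=1 bound=3 product=12
t=13: arr=3 -> substrate=4 bound=3 product=12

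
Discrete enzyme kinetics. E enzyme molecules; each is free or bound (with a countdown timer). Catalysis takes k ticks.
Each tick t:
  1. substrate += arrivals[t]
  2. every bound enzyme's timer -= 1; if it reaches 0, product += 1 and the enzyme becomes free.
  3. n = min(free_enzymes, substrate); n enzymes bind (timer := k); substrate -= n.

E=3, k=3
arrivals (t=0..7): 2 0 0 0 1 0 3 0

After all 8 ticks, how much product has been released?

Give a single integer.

t=0: arr=2 -> substrate=0 bound=2 product=0
t=1: arr=0 -> substrate=0 bound=2 product=0
t=2: arr=0 -> substrate=0 bound=2 product=0
t=3: arr=0 -> substrate=0 bound=0 product=2
t=4: arr=1 -> substrate=0 bound=1 product=2
t=5: arr=0 -> substrate=0 bound=1 product=2
t=6: arr=3 -> substrate=1 bound=3 product=2
t=7: arr=0 -> substrate=0 bound=3 product=3

Answer: 3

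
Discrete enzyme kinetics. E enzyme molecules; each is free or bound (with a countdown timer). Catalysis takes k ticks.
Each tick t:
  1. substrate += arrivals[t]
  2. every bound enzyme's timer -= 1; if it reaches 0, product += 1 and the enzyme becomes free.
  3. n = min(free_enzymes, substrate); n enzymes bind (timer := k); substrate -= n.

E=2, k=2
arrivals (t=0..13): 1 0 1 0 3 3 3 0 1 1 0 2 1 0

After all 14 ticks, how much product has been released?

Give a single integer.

Answer: 10

Derivation:
t=0: arr=1 -> substrate=0 bound=1 product=0
t=1: arr=0 -> substrate=0 bound=1 product=0
t=2: arr=1 -> substrate=0 bound=1 product=1
t=3: arr=0 -> substrate=0 bound=1 product=1
t=4: arr=3 -> substrate=1 bound=2 product=2
t=5: arr=3 -> substrate=4 bound=2 product=2
t=6: arr=3 -> substrate=5 bound=2 product=4
t=7: arr=0 -> substrate=5 bound=2 product=4
t=8: arr=1 -> substrate=4 bound=2 product=6
t=9: arr=1 -> substrate=5 bound=2 product=6
t=10: arr=0 -> substrate=3 bound=2 product=8
t=11: arr=2 -> substrate=5 bound=2 product=8
t=12: arr=1 -> substrate=4 bound=2 product=10
t=13: arr=0 -> substrate=4 bound=2 product=10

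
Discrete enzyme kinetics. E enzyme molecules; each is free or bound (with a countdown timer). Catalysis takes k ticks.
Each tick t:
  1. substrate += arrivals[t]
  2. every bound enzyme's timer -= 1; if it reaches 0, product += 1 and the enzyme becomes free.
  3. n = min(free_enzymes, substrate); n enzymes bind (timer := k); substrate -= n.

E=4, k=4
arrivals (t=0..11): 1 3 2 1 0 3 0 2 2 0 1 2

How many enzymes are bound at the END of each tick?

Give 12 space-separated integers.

t=0: arr=1 -> substrate=0 bound=1 product=0
t=1: arr=3 -> substrate=0 bound=4 product=0
t=2: arr=2 -> substrate=2 bound=4 product=0
t=3: arr=1 -> substrate=3 bound=4 product=0
t=4: arr=0 -> substrate=2 bound=4 product=1
t=5: arr=3 -> substrate=2 bound=4 product=4
t=6: arr=0 -> substrate=2 bound=4 product=4
t=7: arr=2 -> substrate=4 bound=4 product=4
t=8: arr=2 -> substrate=5 bound=4 product=5
t=9: arr=0 -> substrate=2 bound=4 product=8
t=10: arr=1 -> substrate=3 bound=4 product=8
t=11: arr=2 -> substrate=5 bound=4 product=8

Answer: 1 4 4 4 4 4 4 4 4 4 4 4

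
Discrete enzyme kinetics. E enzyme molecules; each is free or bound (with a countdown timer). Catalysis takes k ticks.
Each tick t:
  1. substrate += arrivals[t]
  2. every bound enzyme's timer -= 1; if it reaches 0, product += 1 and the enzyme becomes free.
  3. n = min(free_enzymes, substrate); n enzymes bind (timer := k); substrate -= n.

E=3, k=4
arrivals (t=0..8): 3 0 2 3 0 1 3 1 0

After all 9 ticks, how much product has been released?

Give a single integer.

Answer: 6

Derivation:
t=0: arr=3 -> substrate=0 bound=3 product=0
t=1: arr=0 -> substrate=0 bound=3 product=0
t=2: arr=2 -> substrate=2 bound=3 product=0
t=3: arr=3 -> substrate=5 bound=3 product=0
t=4: arr=0 -> substrate=2 bound=3 product=3
t=5: arr=1 -> substrate=3 bound=3 product=3
t=6: arr=3 -> substrate=6 bound=3 product=3
t=7: arr=1 -> substrate=7 bound=3 product=3
t=8: arr=0 -> substrate=4 bound=3 product=6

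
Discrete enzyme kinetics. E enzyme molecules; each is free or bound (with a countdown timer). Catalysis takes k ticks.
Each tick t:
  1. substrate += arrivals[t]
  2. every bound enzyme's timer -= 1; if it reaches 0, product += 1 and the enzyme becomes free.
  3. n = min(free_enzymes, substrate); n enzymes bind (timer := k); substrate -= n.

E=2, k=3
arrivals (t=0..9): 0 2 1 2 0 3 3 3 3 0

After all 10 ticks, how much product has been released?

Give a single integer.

Answer: 4

Derivation:
t=0: arr=0 -> substrate=0 bound=0 product=0
t=1: arr=2 -> substrate=0 bound=2 product=0
t=2: arr=1 -> substrate=1 bound=2 product=0
t=3: arr=2 -> substrate=3 bound=2 product=0
t=4: arr=0 -> substrate=1 bound=2 product=2
t=5: arr=3 -> substrate=4 bound=2 product=2
t=6: arr=3 -> substrate=7 bound=2 product=2
t=7: arr=3 -> substrate=8 bound=2 product=4
t=8: arr=3 -> substrate=11 bound=2 product=4
t=9: arr=0 -> substrate=11 bound=2 product=4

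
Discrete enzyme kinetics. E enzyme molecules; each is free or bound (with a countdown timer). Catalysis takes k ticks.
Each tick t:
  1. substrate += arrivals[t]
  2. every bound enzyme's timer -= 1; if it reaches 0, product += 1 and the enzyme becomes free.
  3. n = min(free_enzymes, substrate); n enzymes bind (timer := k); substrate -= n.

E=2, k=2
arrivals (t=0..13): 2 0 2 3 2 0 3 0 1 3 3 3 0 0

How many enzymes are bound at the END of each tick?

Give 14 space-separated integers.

t=0: arr=2 -> substrate=0 bound=2 product=0
t=1: arr=0 -> substrate=0 bound=2 product=0
t=2: arr=2 -> substrate=0 bound=2 product=2
t=3: arr=3 -> substrate=3 bound=2 product=2
t=4: arr=2 -> substrate=3 bound=2 product=4
t=5: arr=0 -> substrate=3 bound=2 product=4
t=6: arr=3 -> substrate=4 bound=2 product=6
t=7: arr=0 -> substrate=4 bound=2 product=6
t=8: arr=1 -> substrate=3 bound=2 product=8
t=9: arr=3 -> substrate=6 bound=2 product=8
t=10: arr=3 -> substrate=7 bound=2 product=10
t=11: arr=3 -> substrate=10 bound=2 product=10
t=12: arr=0 -> substrate=8 bound=2 product=12
t=13: arr=0 -> substrate=8 bound=2 product=12

Answer: 2 2 2 2 2 2 2 2 2 2 2 2 2 2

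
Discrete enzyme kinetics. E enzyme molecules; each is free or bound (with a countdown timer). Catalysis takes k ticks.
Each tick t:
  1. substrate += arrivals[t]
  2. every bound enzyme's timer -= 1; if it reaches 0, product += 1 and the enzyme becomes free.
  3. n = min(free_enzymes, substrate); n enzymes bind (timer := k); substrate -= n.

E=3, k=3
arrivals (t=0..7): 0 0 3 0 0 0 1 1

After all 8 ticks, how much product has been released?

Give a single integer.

t=0: arr=0 -> substrate=0 bound=0 product=0
t=1: arr=0 -> substrate=0 bound=0 product=0
t=2: arr=3 -> substrate=0 bound=3 product=0
t=3: arr=0 -> substrate=0 bound=3 product=0
t=4: arr=0 -> substrate=0 bound=3 product=0
t=5: arr=0 -> substrate=0 bound=0 product=3
t=6: arr=1 -> substrate=0 bound=1 product=3
t=7: arr=1 -> substrate=0 bound=2 product=3

Answer: 3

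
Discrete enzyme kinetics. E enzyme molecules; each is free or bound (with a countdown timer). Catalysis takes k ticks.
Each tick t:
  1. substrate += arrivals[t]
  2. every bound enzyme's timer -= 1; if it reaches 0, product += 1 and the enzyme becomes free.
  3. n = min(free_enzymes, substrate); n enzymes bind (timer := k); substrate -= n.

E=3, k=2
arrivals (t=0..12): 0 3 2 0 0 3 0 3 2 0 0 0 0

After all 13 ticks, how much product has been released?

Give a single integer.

Answer: 13

Derivation:
t=0: arr=0 -> substrate=0 bound=0 product=0
t=1: arr=3 -> substrate=0 bound=3 product=0
t=2: arr=2 -> substrate=2 bound=3 product=0
t=3: arr=0 -> substrate=0 bound=2 product=3
t=4: arr=0 -> substrate=0 bound=2 product=3
t=5: arr=3 -> substrate=0 bound=3 product=5
t=6: arr=0 -> substrate=0 bound=3 product=5
t=7: arr=3 -> substrate=0 bound=3 product=8
t=8: arr=2 -> substrate=2 bound=3 product=8
t=9: arr=0 -> substrate=0 bound=2 product=11
t=10: arr=0 -> substrate=0 bound=2 product=11
t=11: arr=0 -> substrate=0 bound=0 product=13
t=12: arr=0 -> substrate=0 bound=0 product=13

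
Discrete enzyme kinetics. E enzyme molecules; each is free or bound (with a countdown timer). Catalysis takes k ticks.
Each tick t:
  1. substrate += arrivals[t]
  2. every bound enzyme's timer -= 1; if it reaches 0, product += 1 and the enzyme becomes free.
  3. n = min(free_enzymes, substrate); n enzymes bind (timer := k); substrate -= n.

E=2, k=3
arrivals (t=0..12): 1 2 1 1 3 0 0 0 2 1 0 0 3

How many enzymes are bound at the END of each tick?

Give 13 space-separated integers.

t=0: arr=1 -> substrate=0 bound=1 product=0
t=1: arr=2 -> substrate=1 bound=2 product=0
t=2: arr=1 -> substrate=2 bound=2 product=0
t=3: arr=1 -> substrate=2 bound=2 product=1
t=4: arr=3 -> substrate=4 bound=2 product=2
t=5: arr=0 -> substrate=4 bound=2 product=2
t=6: arr=0 -> substrate=3 bound=2 product=3
t=7: arr=0 -> substrate=2 bound=2 product=4
t=8: arr=2 -> substrate=4 bound=2 product=4
t=9: arr=1 -> substrate=4 bound=2 product=5
t=10: arr=0 -> substrate=3 bound=2 product=6
t=11: arr=0 -> substrate=3 bound=2 product=6
t=12: arr=3 -> substrate=5 bound=2 product=7

Answer: 1 2 2 2 2 2 2 2 2 2 2 2 2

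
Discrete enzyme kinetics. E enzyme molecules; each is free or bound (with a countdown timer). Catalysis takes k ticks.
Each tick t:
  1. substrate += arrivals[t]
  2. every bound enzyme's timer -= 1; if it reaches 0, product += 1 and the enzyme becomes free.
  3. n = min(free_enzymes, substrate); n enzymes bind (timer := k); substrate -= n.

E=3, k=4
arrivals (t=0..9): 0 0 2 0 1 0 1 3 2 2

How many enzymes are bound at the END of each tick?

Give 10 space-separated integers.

Answer: 0 0 2 2 3 3 2 3 3 3

Derivation:
t=0: arr=0 -> substrate=0 bound=0 product=0
t=1: arr=0 -> substrate=0 bound=0 product=0
t=2: arr=2 -> substrate=0 bound=2 product=0
t=3: arr=0 -> substrate=0 bound=2 product=0
t=4: arr=1 -> substrate=0 bound=3 product=0
t=5: arr=0 -> substrate=0 bound=3 product=0
t=6: arr=1 -> substrate=0 bound=2 product=2
t=7: arr=3 -> substrate=2 bound=3 product=2
t=8: arr=2 -> substrate=3 bound=3 product=3
t=9: arr=2 -> substrate=5 bound=3 product=3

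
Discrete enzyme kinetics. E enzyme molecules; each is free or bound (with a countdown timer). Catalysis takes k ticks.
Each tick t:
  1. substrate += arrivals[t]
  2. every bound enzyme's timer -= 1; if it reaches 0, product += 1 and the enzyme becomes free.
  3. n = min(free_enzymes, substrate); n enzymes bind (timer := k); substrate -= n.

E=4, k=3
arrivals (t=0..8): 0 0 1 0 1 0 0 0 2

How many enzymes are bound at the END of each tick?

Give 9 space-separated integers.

Answer: 0 0 1 1 2 1 1 0 2

Derivation:
t=0: arr=0 -> substrate=0 bound=0 product=0
t=1: arr=0 -> substrate=0 bound=0 product=0
t=2: arr=1 -> substrate=0 bound=1 product=0
t=3: arr=0 -> substrate=0 bound=1 product=0
t=4: arr=1 -> substrate=0 bound=2 product=0
t=5: arr=0 -> substrate=0 bound=1 product=1
t=6: arr=0 -> substrate=0 bound=1 product=1
t=7: arr=0 -> substrate=0 bound=0 product=2
t=8: arr=2 -> substrate=0 bound=2 product=2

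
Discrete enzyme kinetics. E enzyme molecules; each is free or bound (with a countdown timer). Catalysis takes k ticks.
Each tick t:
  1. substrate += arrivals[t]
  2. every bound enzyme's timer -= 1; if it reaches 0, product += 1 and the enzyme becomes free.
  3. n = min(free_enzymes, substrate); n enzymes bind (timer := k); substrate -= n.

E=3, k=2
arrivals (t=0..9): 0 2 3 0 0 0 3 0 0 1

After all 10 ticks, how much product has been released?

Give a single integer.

t=0: arr=0 -> substrate=0 bound=0 product=0
t=1: arr=2 -> substrate=0 bound=2 product=0
t=2: arr=3 -> substrate=2 bound=3 product=0
t=3: arr=0 -> substrate=0 bound=3 product=2
t=4: arr=0 -> substrate=0 bound=2 product=3
t=5: arr=0 -> substrate=0 bound=0 product=5
t=6: arr=3 -> substrate=0 bound=3 product=5
t=7: arr=0 -> substrate=0 bound=3 product=5
t=8: arr=0 -> substrate=0 bound=0 product=8
t=9: arr=1 -> substrate=0 bound=1 product=8

Answer: 8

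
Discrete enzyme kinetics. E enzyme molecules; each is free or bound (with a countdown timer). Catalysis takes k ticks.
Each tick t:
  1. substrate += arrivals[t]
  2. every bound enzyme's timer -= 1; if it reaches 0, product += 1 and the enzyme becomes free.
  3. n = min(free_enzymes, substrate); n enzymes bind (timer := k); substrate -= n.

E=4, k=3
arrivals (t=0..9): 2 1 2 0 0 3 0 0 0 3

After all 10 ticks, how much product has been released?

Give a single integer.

Answer: 8

Derivation:
t=0: arr=2 -> substrate=0 bound=2 product=0
t=1: arr=1 -> substrate=0 bound=3 product=0
t=2: arr=2 -> substrate=1 bound=4 product=0
t=3: arr=0 -> substrate=0 bound=3 product=2
t=4: arr=0 -> substrate=0 bound=2 product=3
t=5: arr=3 -> substrate=0 bound=4 product=4
t=6: arr=0 -> substrate=0 bound=3 product=5
t=7: arr=0 -> substrate=0 bound=3 product=5
t=8: arr=0 -> substrate=0 bound=0 product=8
t=9: arr=3 -> substrate=0 bound=3 product=8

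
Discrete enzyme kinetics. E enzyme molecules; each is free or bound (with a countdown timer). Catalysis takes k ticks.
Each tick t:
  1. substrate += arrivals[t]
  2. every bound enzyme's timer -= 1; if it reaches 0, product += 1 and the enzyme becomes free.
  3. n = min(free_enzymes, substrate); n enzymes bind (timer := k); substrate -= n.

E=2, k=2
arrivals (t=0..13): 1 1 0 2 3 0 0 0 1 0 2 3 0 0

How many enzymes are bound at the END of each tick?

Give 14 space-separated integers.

Answer: 1 2 1 2 2 2 2 1 2 1 2 2 2 2

Derivation:
t=0: arr=1 -> substrate=0 bound=1 product=0
t=1: arr=1 -> substrate=0 bound=2 product=0
t=2: arr=0 -> substrate=0 bound=1 product=1
t=3: arr=2 -> substrate=0 bound=2 product=2
t=4: arr=3 -> substrate=3 bound=2 product=2
t=5: arr=0 -> substrate=1 bound=2 product=4
t=6: arr=0 -> substrate=1 bound=2 product=4
t=7: arr=0 -> substrate=0 bound=1 product=6
t=8: arr=1 -> substrate=0 bound=2 product=6
t=9: arr=0 -> substrate=0 bound=1 product=7
t=10: arr=2 -> substrate=0 bound=2 product=8
t=11: arr=3 -> substrate=3 bound=2 product=8
t=12: arr=0 -> substrate=1 bound=2 product=10
t=13: arr=0 -> substrate=1 bound=2 product=10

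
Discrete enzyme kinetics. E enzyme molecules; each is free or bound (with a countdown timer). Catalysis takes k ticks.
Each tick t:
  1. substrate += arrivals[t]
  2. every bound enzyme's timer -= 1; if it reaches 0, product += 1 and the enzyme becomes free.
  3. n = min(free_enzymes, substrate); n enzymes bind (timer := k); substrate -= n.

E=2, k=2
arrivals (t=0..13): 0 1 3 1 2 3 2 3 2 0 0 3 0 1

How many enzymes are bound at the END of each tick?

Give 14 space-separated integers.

Answer: 0 1 2 2 2 2 2 2 2 2 2 2 2 2

Derivation:
t=0: arr=0 -> substrate=0 bound=0 product=0
t=1: arr=1 -> substrate=0 bound=1 product=0
t=2: arr=3 -> substrate=2 bound=2 product=0
t=3: arr=1 -> substrate=2 bound=2 product=1
t=4: arr=2 -> substrate=3 bound=2 product=2
t=5: arr=3 -> substrate=5 bound=2 product=3
t=6: arr=2 -> substrate=6 bound=2 product=4
t=7: arr=3 -> substrate=8 bound=2 product=5
t=8: arr=2 -> substrate=9 bound=2 product=6
t=9: arr=0 -> substrate=8 bound=2 product=7
t=10: arr=0 -> substrate=7 bound=2 product=8
t=11: arr=3 -> substrate=9 bound=2 product=9
t=12: arr=0 -> substrate=8 bound=2 product=10
t=13: arr=1 -> substrate=8 bound=2 product=11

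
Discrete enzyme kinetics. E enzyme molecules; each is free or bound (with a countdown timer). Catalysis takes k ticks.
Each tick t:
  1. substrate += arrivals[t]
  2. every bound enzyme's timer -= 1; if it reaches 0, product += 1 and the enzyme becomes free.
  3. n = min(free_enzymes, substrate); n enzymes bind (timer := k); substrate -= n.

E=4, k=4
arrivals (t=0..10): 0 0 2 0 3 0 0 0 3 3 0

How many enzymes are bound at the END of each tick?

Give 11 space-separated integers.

Answer: 0 0 2 2 4 4 3 3 4 4 4

Derivation:
t=0: arr=0 -> substrate=0 bound=0 product=0
t=1: arr=0 -> substrate=0 bound=0 product=0
t=2: arr=2 -> substrate=0 bound=2 product=0
t=3: arr=0 -> substrate=0 bound=2 product=0
t=4: arr=3 -> substrate=1 bound=4 product=0
t=5: arr=0 -> substrate=1 bound=4 product=0
t=6: arr=0 -> substrate=0 bound=3 product=2
t=7: arr=0 -> substrate=0 bound=3 product=2
t=8: arr=3 -> substrate=0 bound=4 product=4
t=9: arr=3 -> substrate=3 bound=4 product=4
t=10: arr=0 -> substrate=2 bound=4 product=5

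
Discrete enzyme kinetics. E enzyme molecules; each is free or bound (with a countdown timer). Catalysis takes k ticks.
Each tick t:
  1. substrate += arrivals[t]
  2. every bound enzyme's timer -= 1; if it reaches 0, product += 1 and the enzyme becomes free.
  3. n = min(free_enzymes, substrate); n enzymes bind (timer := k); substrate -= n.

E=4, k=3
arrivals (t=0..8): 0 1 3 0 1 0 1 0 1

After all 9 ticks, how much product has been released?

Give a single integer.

t=0: arr=0 -> substrate=0 bound=0 product=0
t=1: arr=1 -> substrate=0 bound=1 product=0
t=2: arr=3 -> substrate=0 bound=4 product=0
t=3: arr=0 -> substrate=0 bound=4 product=0
t=4: arr=1 -> substrate=0 bound=4 product=1
t=5: arr=0 -> substrate=0 bound=1 product=4
t=6: arr=1 -> substrate=0 bound=2 product=4
t=7: arr=0 -> substrate=0 bound=1 product=5
t=8: arr=1 -> substrate=0 bound=2 product=5

Answer: 5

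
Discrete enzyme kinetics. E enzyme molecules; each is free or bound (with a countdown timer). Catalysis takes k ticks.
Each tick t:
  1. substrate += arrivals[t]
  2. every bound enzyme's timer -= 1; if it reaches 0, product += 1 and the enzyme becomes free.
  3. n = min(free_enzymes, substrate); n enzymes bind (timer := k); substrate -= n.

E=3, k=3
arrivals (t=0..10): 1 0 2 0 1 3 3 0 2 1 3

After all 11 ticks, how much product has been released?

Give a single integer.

t=0: arr=1 -> substrate=0 bound=1 product=0
t=1: arr=0 -> substrate=0 bound=1 product=0
t=2: arr=2 -> substrate=0 bound=3 product=0
t=3: arr=0 -> substrate=0 bound=2 product=1
t=4: arr=1 -> substrate=0 bound=3 product=1
t=5: arr=3 -> substrate=1 bound=3 product=3
t=6: arr=3 -> substrate=4 bound=3 product=3
t=7: arr=0 -> substrate=3 bound=3 product=4
t=8: arr=2 -> substrate=3 bound=3 product=6
t=9: arr=1 -> substrate=4 bound=3 product=6
t=10: arr=3 -> substrate=6 bound=3 product=7

Answer: 7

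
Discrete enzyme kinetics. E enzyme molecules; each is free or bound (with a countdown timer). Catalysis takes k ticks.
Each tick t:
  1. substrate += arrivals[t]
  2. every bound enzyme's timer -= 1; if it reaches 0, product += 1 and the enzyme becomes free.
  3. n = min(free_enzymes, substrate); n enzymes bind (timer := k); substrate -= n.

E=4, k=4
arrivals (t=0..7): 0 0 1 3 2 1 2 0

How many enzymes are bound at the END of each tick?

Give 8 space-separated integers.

Answer: 0 0 1 4 4 4 4 4

Derivation:
t=0: arr=0 -> substrate=0 bound=0 product=0
t=1: arr=0 -> substrate=0 bound=0 product=0
t=2: arr=1 -> substrate=0 bound=1 product=0
t=3: arr=3 -> substrate=0 bound=4 product=0
t=4: arr=2 -> substrate=2 bound=4 product=0
t=5: arr=1 -> substrate=3 bound=4 product=0
t=6: arr=2 -> substrate=4 bound=4 product=1
t=7: arr=0 -> substrate=1 bound=4 product=4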